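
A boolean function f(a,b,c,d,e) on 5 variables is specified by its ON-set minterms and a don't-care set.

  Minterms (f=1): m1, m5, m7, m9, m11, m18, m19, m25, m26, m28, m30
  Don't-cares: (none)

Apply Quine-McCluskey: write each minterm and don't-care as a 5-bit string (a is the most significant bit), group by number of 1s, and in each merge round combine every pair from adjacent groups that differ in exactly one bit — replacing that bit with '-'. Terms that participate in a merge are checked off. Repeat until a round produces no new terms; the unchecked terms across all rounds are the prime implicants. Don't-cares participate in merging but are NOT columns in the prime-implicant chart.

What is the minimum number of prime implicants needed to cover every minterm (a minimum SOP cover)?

size-2^0 implicants → 00001(✓)  00101(✓)  00111(✓)  01001(✓)  01011(✓)  10010(✓)  10011(✓)  11001(✓)  11010(✓)  11100(✓)  11110(✓)
size-2^1 implicants → -1001  0-001  00-01  001-1  010-1  1-010  1001-  11-10  111-0
Unchecked terms (primes): -1001, 0-001, 00-01, 001-1, 010-1, 1-010, 1001-, 11-10, 111-0
Minterm coverage:
  m1 ⊆ 0-001,00-01
  m5 ⊆ 00-01,001-1
  m7 ⊆ 001-1 [E]
  m9 ⊆ -1001,0-001,010-1
  m11 ⊆ 010-1 [E]
  m18 ⊆ 1-010,1001-
  m19 ⊆ 1001- [E]
  m25 ⊆ -1001 [E]
  m26 ⊆ 1-010,11-10
  m28 ⊆ 111-0 [E]
  m30 ⊆ 11-10,111-0
E = {-1001, 001-1, 010-1, 1001-, 111-0}
Petrick residual → 0-001, 1-010
Cover = bc'd'e + a'c'd'e + a'b'ce + a'bc'e + ac'de' + ab'c'd + abce'  |cover|=7

7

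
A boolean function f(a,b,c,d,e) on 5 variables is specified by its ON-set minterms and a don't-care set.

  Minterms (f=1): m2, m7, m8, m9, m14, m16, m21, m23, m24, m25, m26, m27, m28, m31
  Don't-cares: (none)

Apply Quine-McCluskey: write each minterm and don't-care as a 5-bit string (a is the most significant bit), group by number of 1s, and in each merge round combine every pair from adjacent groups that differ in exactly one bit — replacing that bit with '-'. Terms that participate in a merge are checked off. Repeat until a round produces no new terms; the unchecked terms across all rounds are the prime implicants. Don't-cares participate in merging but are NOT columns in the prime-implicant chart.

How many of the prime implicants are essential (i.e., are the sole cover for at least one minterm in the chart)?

[col 0] 00010, 00111*, 01000*, 01001*, 01110, 10000*, 10101*, 10111*, 11000*, 11001*, 11010*, 11011*, 11100*, 11111*
[col 1] -0111, -1000*, -1001*, 0100-*, 1-000, 1-111, 101-1, 11-00, 11-11, 110-0*, 110-1*, 1100-*, 1101-*
[col 2] -100-, 110--
Prime implicants: -0111, -100-, 00010, 01110, 1-000, 1-111, 101-1, 11-00, 11-11, 110--
PI chart (minterm → PIs covering it):
  2 | 00010  (sole → essential)
  7 | -0111  (sole → essential)
  8 | -100-  (sole → essential)
  9 | -100-  (sole → essential)
  14 | 01110  (sole → essential)
  16 | 1-000  (sole → essential)
  21 | 101-1  (sole → essential)
  23 | -0111,1-111,101-1
  24 | -100-,1-000,11-00,110--
  25 | -100-,110--
  26 | 110--  (sole → essential)
  27 | 11-11,110--
  28 | 11-00  (sole → essential)
  31 | 1-111,11-11
Essential prime implicants: -0111, -100-, 00010, 01110, 1-000, 101-1, 11-00, 110--

8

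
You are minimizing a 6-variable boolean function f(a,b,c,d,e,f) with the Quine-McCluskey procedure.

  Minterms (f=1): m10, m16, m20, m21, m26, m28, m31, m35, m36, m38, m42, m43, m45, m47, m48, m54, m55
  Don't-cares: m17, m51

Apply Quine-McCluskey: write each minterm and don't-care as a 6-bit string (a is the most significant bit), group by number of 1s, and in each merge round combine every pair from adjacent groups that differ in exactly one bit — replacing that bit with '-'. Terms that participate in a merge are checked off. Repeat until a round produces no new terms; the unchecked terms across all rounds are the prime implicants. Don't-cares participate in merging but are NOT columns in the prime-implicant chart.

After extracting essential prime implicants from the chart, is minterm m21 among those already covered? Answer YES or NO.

Round 0: 001010✓ 010000✓ 010001✓ 010100✓ 010101✓ 011010✓ 011100✓ 011111 100011✓ 100100✓ 100110✓ 101010✓ 101011✓ 101101✓ 101111✓ 110000✓ 110011✓ 110110✓ 110111✓
Round 1: -01010 -10000 0-1010 01-100 010-00✓ 010-01✓ 01000-✓ 01010-✓ 1-0011 1-0110 10-011 1001-0 101-11 10101- 1011-1 110-11 11011-
Round 2: 010-0-
PIs = {-01010, -10000, 0-1010, 01-100, 010-0-, 011111, 1-0011, 1-0110, 10-011, 1001-0, 101-11, 10101-, 1011-1, 110-11, 11011-}
Coverage chart:
  m10: -01010,0-1010
  m16: -10000,010-0-
  m20: 01-100,010-0-
  m21: 010-0- ←essential
  m26: 0-1010 ←essential
  m28: 01-100 ←essential
  m31: 011111 ←essential
  m35: 1-0011,10-011
  m36: 1001-0 ←essential
  m38: 1-0110,1001-0
  m42: -01010,10101-
  m43: 10-011,101-11,10101-
  m45: 1011-1 ←essential
  m47: 101-11,1011-1
  m48: -10000 ←essential
  m54: 1-0110,11011-
  m55: 110-11,11011-
Essential: -10000, 0-1010, 01-100, 010-0-, 011111, 1001-0, 1011-1

YES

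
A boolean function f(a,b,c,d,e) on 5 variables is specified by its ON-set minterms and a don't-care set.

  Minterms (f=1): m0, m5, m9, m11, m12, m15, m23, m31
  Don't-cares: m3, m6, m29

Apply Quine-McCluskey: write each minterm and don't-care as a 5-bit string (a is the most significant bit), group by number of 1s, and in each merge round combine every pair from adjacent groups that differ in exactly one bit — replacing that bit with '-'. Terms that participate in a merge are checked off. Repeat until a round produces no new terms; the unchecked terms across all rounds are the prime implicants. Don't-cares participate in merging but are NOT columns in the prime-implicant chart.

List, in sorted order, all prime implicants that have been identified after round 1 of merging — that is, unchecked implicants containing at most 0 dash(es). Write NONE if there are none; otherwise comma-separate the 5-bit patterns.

Round 0: 00000 00011✓ 00101 00110 01001✓ 01011✓ 01100 01111✓ 10111✓ 11101✓ 11111✓
Round 1: -1111 0-011 01-11 010-1 1-111 111-1
PIs = {-1111, 0-011, 00000, 00101, 00110, 01-11, 010-1, 01100, 1-111, 111-1}

00000, 00101, 00110, 01100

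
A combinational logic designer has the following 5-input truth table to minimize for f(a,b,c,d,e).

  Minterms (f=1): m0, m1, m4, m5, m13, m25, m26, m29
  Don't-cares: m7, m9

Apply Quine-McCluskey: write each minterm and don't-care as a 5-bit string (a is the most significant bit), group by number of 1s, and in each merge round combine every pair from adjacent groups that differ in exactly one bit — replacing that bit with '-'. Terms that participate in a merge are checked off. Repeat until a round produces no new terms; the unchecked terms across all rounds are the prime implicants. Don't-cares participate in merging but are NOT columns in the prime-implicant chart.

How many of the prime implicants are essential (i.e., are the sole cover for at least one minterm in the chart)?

size-2^0 implicants → 00000(✓)  00001(✓)  00100(✓)  00101(✓)  00111(✓)  01001(✓)  01101(✓)  11001(✓)  11010  11101(✓)
size-2^1 implicants → -1001(✓)  -1101(✓)  0-001(✓)  0-101(✓)  00-00(✓)  00-01(✓)  0000-(✓)  001-1  0010-(✓)  01-01(✓)  11-01(✓)
size-2^2 implicants → -1-01  0--01  00-0-
Unchecked terms (primes): -1-01, 0--01, 00-0-, 001-1, 11010
Minterm coverage:
  m0 ⊆ 00-0- [E]
  m1 ⊆ 0--01,00-0-
  m4 ⊆ 00-0- [E]
  m5 ⊆ 0--01,00-0-,001-1
  m13 ⊆ -1-01,0--01
  m25 ⊆ -1-01 [E]
  m26 ⊆ 11010 [E]
  m29 ⊆ -1-01 [E]
E = {-1-01, 00-0-, 11010}

3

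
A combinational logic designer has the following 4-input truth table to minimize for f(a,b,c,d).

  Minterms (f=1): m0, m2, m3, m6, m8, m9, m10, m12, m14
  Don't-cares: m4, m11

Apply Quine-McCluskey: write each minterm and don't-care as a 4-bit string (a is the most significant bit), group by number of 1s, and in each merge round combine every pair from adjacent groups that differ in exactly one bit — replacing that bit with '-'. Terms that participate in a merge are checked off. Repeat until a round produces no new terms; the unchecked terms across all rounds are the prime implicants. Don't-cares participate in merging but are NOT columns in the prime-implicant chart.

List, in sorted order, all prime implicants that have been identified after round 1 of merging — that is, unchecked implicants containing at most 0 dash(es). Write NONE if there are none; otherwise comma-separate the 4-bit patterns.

NONE

Round 0: 0000✓ 0010✓ 0011✓ 0100✓ 0110✓ 1000✓ 1001✓ 1010✓ 1011✓ 1100✓ 1110✓
Round 1: -000✓ -010✓ -011✓ -100✓ -110✓ 0-00✓ 0-10✓ 00-0✓ 001-✓ 01-0✓ 1-00✓ 1-10✓ 10-0✓ 10-1✓ 100-✓ 101-✓ 11-0✓
Round 2: --00✓ --10✓ -0-0✓ -01- -1-0✓ 0--0✓ 1--0✓ 10--
Round 3: ---0
PIs = {---0, -01-, 10--}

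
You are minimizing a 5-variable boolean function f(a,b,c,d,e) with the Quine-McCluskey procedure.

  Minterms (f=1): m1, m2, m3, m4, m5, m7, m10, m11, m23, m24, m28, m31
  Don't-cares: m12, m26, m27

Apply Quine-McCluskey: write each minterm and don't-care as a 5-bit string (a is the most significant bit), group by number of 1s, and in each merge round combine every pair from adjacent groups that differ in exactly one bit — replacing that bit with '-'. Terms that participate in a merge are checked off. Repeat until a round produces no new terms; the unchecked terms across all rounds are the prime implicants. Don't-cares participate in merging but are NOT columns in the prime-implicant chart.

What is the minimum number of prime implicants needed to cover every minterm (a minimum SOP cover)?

5

[col 0] 00001*, 00010*, 00011*, 00100*, 00101*, 00111*, 01010*, 01011*, 01100*, 10111*, 11000*, 11010*, 11011*, 11100*, 11111*
[col 1] -0111, -1010*, -1011*, -1100, 0-010*, 0-011*, 0-100, 00-01*, 00-11*, 000-1*, 0001-*, 001-1*, 0010-, 0101-*, 1-111, 11-00, 11-11, 110-0, 1101-*
[col 2] -101-, 0-01-, 00--1
Prime implicants: -0111, -101-, -1100, 0-01-, 0-100, 00--1, 0010-, 1-111, 11-00, 11-11, 110-0
PI chart (minterm → PIs covering it):
  1 | 00--1  (sole → essential)
  2 | 0-01-  (sole → essential)
  3 | 0-01-,00--1
  4 | 0-100,0010-
  5 | 00--1,0010-
  7 | -0111,00--1
  10 | -101-,0-01-
  11 | -101-,0-01-
  23 | -0111,1-111
  24 | 11-00,110-0
  28 | -1100,11-00
  31 | 1-111,11-11
Essential prime implicants: 0-01-, 00--1
Petrick residual → 0-100, 1-111, 11-00
Minimum SOP uses 5 PIs: a'c'd + a'cd'e' + a'b'e + acde + abd'e'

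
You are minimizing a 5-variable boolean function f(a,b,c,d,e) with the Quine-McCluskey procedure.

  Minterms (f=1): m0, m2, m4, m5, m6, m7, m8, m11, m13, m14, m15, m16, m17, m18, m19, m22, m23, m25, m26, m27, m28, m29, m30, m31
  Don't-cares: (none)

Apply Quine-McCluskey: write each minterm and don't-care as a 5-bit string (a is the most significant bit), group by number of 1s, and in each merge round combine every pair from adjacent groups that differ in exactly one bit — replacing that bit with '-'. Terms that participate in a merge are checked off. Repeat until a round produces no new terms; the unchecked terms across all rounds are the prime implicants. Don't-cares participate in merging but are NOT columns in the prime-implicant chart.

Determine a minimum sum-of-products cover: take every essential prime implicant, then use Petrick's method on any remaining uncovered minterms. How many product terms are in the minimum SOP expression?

9

[col 0] 00000*, 00010*, 00100*, 00101*, 00110*, 00111*, 01000*, 01011*, 01101*, 01110*, 01111*, 10000*, 10001*, 10010*, 10011*, 10110*, 10111*, 11001*, 11010*, 11011*, 11100*, 11101*, 11110*, 11111*
[col 1] -0000*, -0010*, -0110*, -0111*, -1011*, -1101*, -1110*, -1111*, 0-000, 0-101*, 0-110*, 0-111*, 00-00*, 00-10*, 000-0*, 001-0*, 001-1*, 0010-*, 0011-*, 01-11*, 011-1*, 0111-*, 1-001*, 1-010*, 1-011*, 1-110*, 1-111*, 10-10*, 10-11*, 100-0*, 100-1*, 1000-*, 1001-*, 1011-*, 11-01*, 11-10*, 11-11*, 110-1*, 1101-*, 111-0*, 111-1*, 1110-*, 1111-*
[col 2] --110*, --111*, -0-10, -00-0, -011-*, -1-11, -11-1, -111-*, 0-1-1, 0-11-*, 00--0, 001--, 1--10*, 1--11*, 1-0-1, 1-01-*, 1-11-*, 10-1-*, 100--, 11--1, 11-1-*, 111--
[col 3] --11-, 1--1-
Prime implicants: --11-, -0-10, -00-0, -1-11, -11-1, 0-000, 0-1-1, 00--0, 001--, 1--1-, 1-0-1, 100--, 11--1, 111--
PI chart (minterm → PIs covering it):
  0 | -00-0,0-000,00--0
  2 | -0-10,-00-0,00--0
  4 | 00--0,001--
  5 | 0-1-1,001--
  6 | --11-,-0-10,00--0,001--
  7 | --11-,0-1-1,001--
  8 | 0-000  (sole → essential)
  11 | -1-11  (sole → essential)
  13 | -11-1,0-1-1
  14 | --11-  (sole → essential)
  15 | --11-,-1-11,-11-1,0-1-1
  16 | -00-0,100--
  17 | 1-0-1,100--
  18 | -0-10,-00-0,1--1-,100--
  19 | 1--1-,1-0-1,100--
  22 | --11-,-0-10,1--1-
  23 | --11-,1--1-
  25 | 1-0-1,11--1
  26 | 1--1-  (sole → essential)
  27 | -1-11,1--1-,1-0-1,11--1
  28 | 111--  (sole → essential)
  29 | -11-1,11--1,111--
  30 | --11-,1--1-,111--
  31 | --11-,-1-11,-11-1,1--1-,11--1,111--
Essential prime implicants: --11-, -1-11, 0-000, 1--1-, 111--
Petrick residual → -00-0, -11-1, 001--, 1-0-1
Minimum SOP uses 9 PIs: cd + b'c'e' + bde + bce + a'c'd'e' + a'b'c + ad + ac'e + abc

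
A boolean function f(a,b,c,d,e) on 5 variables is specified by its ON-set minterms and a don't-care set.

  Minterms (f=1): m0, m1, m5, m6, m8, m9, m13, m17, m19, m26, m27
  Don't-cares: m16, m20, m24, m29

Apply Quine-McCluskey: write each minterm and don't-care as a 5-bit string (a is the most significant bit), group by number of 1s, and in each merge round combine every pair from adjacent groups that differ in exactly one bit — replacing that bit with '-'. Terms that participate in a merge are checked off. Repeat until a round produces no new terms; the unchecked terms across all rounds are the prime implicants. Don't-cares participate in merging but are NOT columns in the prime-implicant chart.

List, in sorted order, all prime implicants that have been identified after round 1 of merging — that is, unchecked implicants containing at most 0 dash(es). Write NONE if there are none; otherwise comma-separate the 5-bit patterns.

size-2^0 implicants → 00000(✓)  00001(✓)  00101(✓)  00110  01000(✓)  01001(✓)  01101(✓)  10000(✓)  10001(✓)  10011(✓)  10100(✓)  11000(✓)  11010(✓)  11011(✓)  11101(✓)
size-2^1 implicants → -0000(✓)  -0001(✓)  -1000(✓)  -1101  0-000(✓)  0-001(✓)  0-101(✓)  00-01(✓)  0000-(✓)  01-01(✓)  0100-(✓)  1-000(✓)  1-011  10-00  100-1  1000-(✓)  110-0  1101-
size-2^2 implicants → --000  -000-  0--01  0-00-
Unchecked terms (primes): --000, -000-, -1101, 0--01, 0-00-, 00110, 1-011, 10-00, 100-1, 110-0, 1101-

00110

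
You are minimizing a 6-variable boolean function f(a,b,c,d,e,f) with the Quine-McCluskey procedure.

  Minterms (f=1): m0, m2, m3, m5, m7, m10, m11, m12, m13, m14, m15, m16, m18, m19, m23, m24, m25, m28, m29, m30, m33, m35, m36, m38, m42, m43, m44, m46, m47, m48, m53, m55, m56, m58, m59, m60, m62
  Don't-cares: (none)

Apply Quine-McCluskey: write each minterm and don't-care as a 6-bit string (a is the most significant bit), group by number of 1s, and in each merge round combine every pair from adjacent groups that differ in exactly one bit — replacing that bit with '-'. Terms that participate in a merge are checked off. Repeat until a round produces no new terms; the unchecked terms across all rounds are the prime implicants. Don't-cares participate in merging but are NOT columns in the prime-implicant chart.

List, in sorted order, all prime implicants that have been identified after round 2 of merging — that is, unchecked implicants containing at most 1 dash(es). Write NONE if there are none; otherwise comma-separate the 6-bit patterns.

Round 0: 000000✓ 000010✓ 000011✓ 000101✓ 000111✓ 001010✓ 001011✓ 001100✓ 001101✓ 001110✓ 001111✓ 010000✓ 010010✓ 010011✓ 010111✓ 011000✓ 011001✓ 011100✓ 011101✓ 011110✓ 100001✓ 100011✓ 100100✓ 100110✓ 101010✓ 101011✓ 101100✓ 101110✓ 101111✓ 110000✓ 110101✓ 110111✓ 111000✓ 111010✓ 111011✓ 111100✓ 111110✓
Round 1: -00011✓ -01010✓ -01011✓ -01100✓ -01110✓ -01111✓ -10000✓ -10111 -11000✓ -11100✓ -11110✓ 0-0000✓ 0-0010✓ 0-0011✓ 0-0111✓ 0-1100✓ 0-1101✓ 0-1110✓ 00-010✓ 00-011✓ 00-101✓ 00-111✓ 000-11✓ 0000-0✓ 00001-✓ 0001-1✓ 001-10✓ 001-11✓ 00101-✓ 0011-0✓ 0011-1✓ 00110-✓ 00111-✓ 01-000✓ 010-11✓ 0100-0✓ 01001-✓ 011-00✓ 011-01✓ 01100-✓ 0111-0✓ 01110-✓ 1-1010✓ 1-1011✓ 1-1100✓ 1-1110✓ 10-011✓ 10-100✓ 10-110✓ 1000-1 1001-0✓ 101-10✓ 101-11✓ 10101-✓ 1011-0✓ 10111-✓ 11-000✓ 1101-1 111-00✓ 111-10✓ 1110-0✓ 11101-✓ 1111-0✓
Round 2: --1100✓ --1110✓ -0-011 -01-10✓ -01-11✓ -0101-✓ -011-0✓ -0111-✓ -1-000 -11-00 -111-0✓ 0-0-11 0-00-0 0-001- 0-11-0✓ 0-110- 00--11 00-01- 00-1-1 001-1-✓ 0011-- 011-0- 1-1-10 1-101- 1-11-0✓ 10-1-0 101-1-✓ 111--0
Round 3: --11-0 -01-1-
PIs = {--11-0, -0-011, -01-1-, -1-000, -10111, -11-00, 0-0-11, 0-00-0, 0-001-, 0-110-, 00--11, 00-01-, 00-1-1, 0011--, 011-0-, 1-1-10, 1-101-, 10-1-0, 1000-1, 1101-1, 111--0}

-10111, 1000-1, 1101-1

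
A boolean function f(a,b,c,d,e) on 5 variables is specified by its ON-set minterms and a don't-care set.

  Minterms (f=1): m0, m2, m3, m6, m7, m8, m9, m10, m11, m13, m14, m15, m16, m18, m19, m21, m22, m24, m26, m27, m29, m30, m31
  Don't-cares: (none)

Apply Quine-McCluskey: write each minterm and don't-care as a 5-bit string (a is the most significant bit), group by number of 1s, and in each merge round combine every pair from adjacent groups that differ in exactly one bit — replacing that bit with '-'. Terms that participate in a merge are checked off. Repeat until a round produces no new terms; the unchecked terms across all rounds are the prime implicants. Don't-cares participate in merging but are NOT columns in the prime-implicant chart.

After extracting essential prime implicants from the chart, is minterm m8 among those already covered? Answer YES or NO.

[col 0] 00000*, 00010*, 00011*, 00110*, 00111*, 01000*, 01001*, 01010*, 01011*, 01101*, 01110*, 01111*, 10000*, 10010*, 10011*, 10101*, 10110*, 11000*, 11010*, 11011*, 11101*, 11110*, 11111*
[col 1] -0000*, -0010*, -0011*, -0110*, -1000*, -1010*, -1011*, -1101*, -1110*, -1111*, 0-000*, 0-010*, 0-011*, 0-110*, 0-111*, 00-10*, 00-11*, 000-0*, 0001-*, 0011-*, 01-01*, 01-10*, 01-11*, 010-0*, 010-1*, 0100-*, 0101-*, 011-1*, 0111-*, 1-000*, 1-010*, 1-011*, 1-101, 1-110*, 10-10*, 100-0*, 1001-*, 11-10*, 11-11*, 110-0*, 1101-*, 111-1*, 1111-*
[col 2] --000*, --010*, --011*, --110*, -0-10*, -00-0*, -001-*, -1-10*, -1-11*, -10-0*, -101-*, -11-1, -111-*, 0--10*, 0--11*, 0-0-0*, 0-01-*, 0-11-*, 00-1-*, 01--1, 01-1-*, 010--, 1--10*, 1-0-0*, 1-01-*, 11-1-*
[col 3] ---10, --0-0, --01-, -1-1-, 0--1-
Prime implicants: ---10, --0-0, --01-, -1-1-, -11-1, 0--1-, 01--1, 010--, 1-101
PI chart (minterm → PIs covering it):
  0 | --0-0  (sole → essential)
  2 | ---10,--0-0,--01-,0--1-
  3 | --01-,0--1-
  6 | ---10,0--1-
  7 | 0--1-  (sole → essential)
  8 | --0-0,010--
  9 | 01--1,010--
  10 | ---10,--0-0,--01-,-1-1-,0--1-,010--
  11 | --01-,-1-1-,0--1-,01--1,010--
  13 | -11-1,01--1
  14 | ---10,-1-1-,0--1-
  15 | -1-1-,-11-1,0--1-,01--1
  16 | --0-0  (sole → essential)
  18 | ---10,--0-0,--01-
  19 | --01-  (sole → essential)
  21 | 1-101  (sole → essential)
  22 | ---10  (sole → essential)
  24 | --0-0  (sole → essential)
  26 | ---10,--0-0,--01-,-1-1-
  27 | --01-,-1-1-
  29 | -11-1,1-101
  30 | ---10,-1-1-
  31 | -1-1-,-11-1
Essential prime implicants: ---10, --0-0, --01-, 0--1-, 1-101

YES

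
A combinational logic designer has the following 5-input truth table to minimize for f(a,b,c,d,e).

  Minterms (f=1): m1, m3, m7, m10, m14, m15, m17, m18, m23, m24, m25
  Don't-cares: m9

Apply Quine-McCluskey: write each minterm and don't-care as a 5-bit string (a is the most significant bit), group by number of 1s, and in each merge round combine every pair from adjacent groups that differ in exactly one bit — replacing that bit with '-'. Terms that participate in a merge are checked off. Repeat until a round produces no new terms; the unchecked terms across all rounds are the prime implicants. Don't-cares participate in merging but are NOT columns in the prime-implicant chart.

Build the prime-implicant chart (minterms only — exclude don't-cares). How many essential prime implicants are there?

5

Round 0: 00001✓ 00011✓ 00111✓ 01001✓ 01010✓ 01110✓ 01111✓ 10001✓ 10010 10111✓ 11000✓ 11001✓
Round 1: -0001✓ -0111 -1001✓ 0-001✓ 0-111 00-11 000-1 01-10 0111- 1-001✓ 1100-
Round 2: --001
PIs = {--001, -0111, 0-111, 00-11, 000-1, 01-10, 0111-, 10010, 1100-}
Coverage chart:
  m1: --001,000-1
  m3: 00-11,000-1
  m7: -0111,0-111,00-11
  m10: 01-10 ←essential
  m14: 01-10,0111-
  m15: 0-111,0111-
  m17: --001 ←essential
  m18: 10010 ←essential
  m23: -0111 ←essential
  m24: 1100- ←essential
  m25: --001,1100-
Essential: --001, -0111, 01-10, 10010, 1100-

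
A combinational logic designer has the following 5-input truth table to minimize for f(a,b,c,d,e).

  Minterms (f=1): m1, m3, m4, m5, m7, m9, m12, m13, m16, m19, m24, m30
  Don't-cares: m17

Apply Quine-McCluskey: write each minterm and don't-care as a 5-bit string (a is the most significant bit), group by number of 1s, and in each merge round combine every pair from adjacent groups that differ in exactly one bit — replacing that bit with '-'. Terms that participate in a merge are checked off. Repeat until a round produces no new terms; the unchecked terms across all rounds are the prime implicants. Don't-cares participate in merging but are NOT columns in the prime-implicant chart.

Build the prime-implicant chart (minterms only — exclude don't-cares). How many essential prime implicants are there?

6

Round 0: 00001✓ 00011✓ 00100✓ 00101✓ 00111✓ 01001✓ 01100✓ 01101✓ 10000✓ 10001✓ 10011✓ 11000✓ 11110
Round 1: -0001✓ -0011✓ 0-001✓ 0-100✓ 0-101✓ 00-01✓ 00-11✓ 000-1✓ 001-1✓ 0010-✓ 01-01✓ 0110-✓ 1-000 100-1✓ 1000-
Round 2: -00-1 0--01 0-10- 00--1
PIs = {-00-1, 0--01, 0-10-, 00--1, 1-000, 1000-, 11110}
Coverage chart:
  m1: -00-1,0--01,00--1
  m3: -00-1,00--1
  m4: 0-10- ←essential
  m5: 0--01,0-10-,00--1
  m7: 00--1 ←essential
  m9: 0--01 ←essential
  m12: 0-10- ←essential
  m13: 0--01,0-10-
  m16: 1-000,1000-
  m19: -00-1 ←essential
  m24: 1-000 ←essential
  m30: 11110 ←essential
Essential: -00-1, 0--01, 0-10-, 00--1, 1-000, 11110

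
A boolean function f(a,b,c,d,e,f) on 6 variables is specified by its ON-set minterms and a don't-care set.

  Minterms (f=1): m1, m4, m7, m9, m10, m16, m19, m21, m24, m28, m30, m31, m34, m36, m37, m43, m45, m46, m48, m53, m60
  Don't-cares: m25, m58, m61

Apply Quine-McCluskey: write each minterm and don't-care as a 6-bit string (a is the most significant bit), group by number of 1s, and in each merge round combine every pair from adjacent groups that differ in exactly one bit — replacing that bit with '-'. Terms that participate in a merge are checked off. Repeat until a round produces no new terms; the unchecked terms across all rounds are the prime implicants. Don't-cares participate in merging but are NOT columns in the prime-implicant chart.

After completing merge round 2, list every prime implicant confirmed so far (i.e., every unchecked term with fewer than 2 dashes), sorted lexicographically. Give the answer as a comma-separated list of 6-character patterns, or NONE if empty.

-00100, -10000, -10101, -11100, 0-1001, 00-001, 000111, 001010, 01-000, 010011, 011-00, 01100-, 0111-0, 01111-, 100010, 10010-, 101011, 101110, 111010, 11110-

size-2^0 implicants → 000001(✓)  000100(✓)  000111  001001(✓)  001010  010000(✓)  010011  010101(✓)  011000(✓)  011001(✓)  011100(✓)  011110(✓)  011111(✓)  100010  100100(✓)  100101(✓)  101011  101101(✓)  101110  110000(✓)  110101(✓)  111010  111100(✓)  111101(✓)
size-2^1 implicants → -00100  -10000  -10101  -11100  0-1001  00-001  01-000  011-00  01100-  0111-0  01111-  1-0101(✓)  1-1101(✓)  10-101(✓)  10010-  11-101(✓)  11110-
size-2^2 implicants → 1--101
Unchecked terms (primes): -00100, -10000, -10101, -11100, 0-1001, 00-001, 000111, 001010, 01-000, 010011, 011-00, 01100-, 0111-0, 01111-, 1--101, 100010, 10010-, 101011, 101110, 111010, 11110-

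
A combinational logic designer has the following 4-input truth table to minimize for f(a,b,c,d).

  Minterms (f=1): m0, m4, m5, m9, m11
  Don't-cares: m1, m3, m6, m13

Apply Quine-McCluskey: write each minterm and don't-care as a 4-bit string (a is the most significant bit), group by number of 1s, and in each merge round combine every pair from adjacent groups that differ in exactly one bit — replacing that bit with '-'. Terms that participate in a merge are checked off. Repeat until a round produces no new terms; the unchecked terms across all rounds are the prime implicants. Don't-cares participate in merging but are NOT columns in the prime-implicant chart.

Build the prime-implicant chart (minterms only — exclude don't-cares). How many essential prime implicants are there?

2

Round 0: 0000✓ 0001✓ 0011✓ 0100✓ 0101✓ 0110✓ 1001✓ 1011✓ 1101✓
Round 1: -001✓ -011✓ -101✓ 0-00✓ 0-01✓ 00-1✓ 000-✓ 01-0 010-✓ 1-01✓ 10-1✓
Round 2: --01 -0-1 0-0-
PIs = {--01, -0-1, 0-0-, 01-0}
Coverage chart:
  m0: 0-0- ←essential
  m4: 0-0-,01-0
  m5: --01,0-0-
  m9: --01,-0-1
  m11: -0-1 ←essential
Essential: -0-1, 0-0-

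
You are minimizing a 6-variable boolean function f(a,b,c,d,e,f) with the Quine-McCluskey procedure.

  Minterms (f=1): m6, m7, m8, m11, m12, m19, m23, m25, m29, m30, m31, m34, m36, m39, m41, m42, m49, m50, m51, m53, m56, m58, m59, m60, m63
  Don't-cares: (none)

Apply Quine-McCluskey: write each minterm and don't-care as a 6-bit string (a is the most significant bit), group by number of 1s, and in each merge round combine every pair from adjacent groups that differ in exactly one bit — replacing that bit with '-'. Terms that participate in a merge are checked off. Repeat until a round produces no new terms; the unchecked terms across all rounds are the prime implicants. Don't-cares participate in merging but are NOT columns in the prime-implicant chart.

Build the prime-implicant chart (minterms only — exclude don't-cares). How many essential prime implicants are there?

size-2^0 implicants → 000110(✓)  000111(✓)  001000(✓)  001011  001100(✓)  010011(✓)  010111(✓)  011001(✓)  011101(✓)  011110(✓)  011111(✓)  100010(✓)  100100  100111(✓)  101001  101010(✓)  110001(✓)  110010(✓)  110011(✓)  110101(✓)  111000(✓)  111010(✓)  111011(✓)  111100(✓)  111111(✓)
size-2^1 implicants → -00111  -10011  -11111  0-0111  00011-  001-00  01-111  010-11  011-01  0111-1  01111-  1-0010(✓)  1-1010(✓)  10-010(✓)  11-010(✓)  11-011(✓)  110-01  1100-1  11001-(✓)  111-00  111-11  1110-0  11101-(✓)
size-2^2 implicants → 1--010  11-01-
Unchecked terms (primes): -00111, -10011, -11111, 0-0111, 00011-, 001-00, 001011, 01-111, 010-11, 011-01, 0111-1, 01111-, 1--010, 100100, 101001, 11-01-, 110-01, 1100-1, 111-00, 111-11, 1110-0
Minterm coverage:
  m6 ⊆ 00011- [E]
  m7 ⊆ -00111,0-0111,00011-
  m8 ⊆ 001-00 [E]
  m11 ⊆ 001011 [E]
  m12 ⊆ 001-00 [E]
  m19 ⊆ -10011,010-11
  m23 ⊆ 0-0111,01-111,010-11
  m25 ⊆ 011-01 [E]
  m29 ⊆ 011-01,0111-1
  m30 ⊆ 01111- [E]
  m31 ⊆ -11111,01-111,0111-1,01111-
  m34 ⊆ 1--010 [E]
  m36 ⊆ 100100 [E]
  m39 ⊆ -00111 [E]
  m41 ⊆ 101001 [E]
  m42 ⊆ 1--010 [E]
  m49 ⊆ 110-01,1100-1
  m50 ⊆ 1--010,11-01-
  m51 ⊆ -10011,11-01-,1100-1
  m53 ⊆ 110-01 [E]
  m56 ⊆ 111-00,1110-0
  m58 ⊆ 1--010,11-01-,1110-0
  m59 ⊆ 11-01-,111-11
  m60 ⊆ 111-00 [E]
  m63 ⊆ -11111,111-11
E = {-00111, 00011-, 001-00, 001011, 011-01, 01111-, 1--010, 100100, 101001, 110-01, 111-00}

11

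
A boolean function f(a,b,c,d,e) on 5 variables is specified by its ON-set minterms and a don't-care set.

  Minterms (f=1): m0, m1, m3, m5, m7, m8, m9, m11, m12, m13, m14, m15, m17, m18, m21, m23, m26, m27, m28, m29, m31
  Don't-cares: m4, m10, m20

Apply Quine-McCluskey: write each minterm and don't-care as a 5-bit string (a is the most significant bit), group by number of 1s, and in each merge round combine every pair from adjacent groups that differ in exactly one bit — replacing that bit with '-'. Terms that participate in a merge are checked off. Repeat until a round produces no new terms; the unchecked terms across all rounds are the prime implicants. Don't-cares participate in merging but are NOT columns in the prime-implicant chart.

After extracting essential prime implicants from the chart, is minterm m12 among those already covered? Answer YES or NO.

YES

Round 0: 00000✓ 00001✓ 00011✓ 00100✓ 00101✓ 00111✓ 01000✓ 01001✓ 01010✓ 01011✓ 01100✓ 01101✓ 01110✓ 01111✓ 10001✓ 10010✓ 10100✓ 10101✓ 10111✓ 11010✓ 11011✓ 11100✓ 11101✓ 11111✓
Round 1: -0001✓ -0100✓ -0101✓ -0111✓ -1010✓ -1011✓ -1100✓ -1101✓ -1111✓ 0-000✓ 0-001✓ 0-011✓ 0-100✓ 0-101✓ 0-111✓ 00-00✓ 00-01✓ 00-11✓ 000-1✓ 0000-✓ 001-1✓ 0010-✓ 01-00✓ 01-01✓ 01-10✓ 01-11✓ 010-0✓ 010-1✓ 0100-✓ 0101-✓ 011-0✓ 011-1✓ 0110-✓ 0111-✓ 1-010 1-100✓ 1-101✓ 1-111✓ 10-01✓ 101-1✓ 1010-✓ 11-11✓ 1101-✓ 111-1✓ 1110-✓
Round 2: --100✓ --101✓ --111✓ -0-01 -01-1✓ -010-✓ -1-11 -101- -11-1✓ -110-✓ 0--00✓ 0--01✓ 0--11✓ 0-0-1✓ 0-00-✓ 0-1-1✓ 0-10-✓ 00--1✓ 00-0-✓ 01--0✓ 01--1✓ 01-0-✓ 01-1-✓ 010--✓ 011--✓ 1-1-1✓ 1-10-✓
Round 3: --1-1 --10- 0---1 0--0- 01---
PIs = {--1-1, --10-, -0-01, -1-11, -101-, 0---1, 0--0-, 01---, 1-010}
Coverage chart:
  m0: 0--0- ←essential
  m1: -0-01,0---1,0--0-
  m3: 0---1 ←essential
  m5: --1-1,--10-,-0-01,0---1,0--0-
  m7: --1-1,0---1
  m8: 0--0-,01---
  m9: 0---1,0--0-,01---
  m11: -1-11,-101-,0---1,01---
  m12: --10-,0--0-,01---
  m13: --1-1,--10-,0---1,0--0-,01---
  m14: 01--- ←essential
  m15: --1-1,-1-11,0---1,01---
  m17: -0-01 ←essential
  m18: 1-010 ←essential
  m21: --1-1,--10-,-0-01
  m23: --1-1 ←essential
  m26: -101-,1-010
  m27: -1-11,-101-
  m28: --10- ←essential
  m29: --1-1,--10-
  m31: --1-1,-1-11
Essential: --1-1, --10-, -0-01, 0---1, 0--0-, 01---, 1-010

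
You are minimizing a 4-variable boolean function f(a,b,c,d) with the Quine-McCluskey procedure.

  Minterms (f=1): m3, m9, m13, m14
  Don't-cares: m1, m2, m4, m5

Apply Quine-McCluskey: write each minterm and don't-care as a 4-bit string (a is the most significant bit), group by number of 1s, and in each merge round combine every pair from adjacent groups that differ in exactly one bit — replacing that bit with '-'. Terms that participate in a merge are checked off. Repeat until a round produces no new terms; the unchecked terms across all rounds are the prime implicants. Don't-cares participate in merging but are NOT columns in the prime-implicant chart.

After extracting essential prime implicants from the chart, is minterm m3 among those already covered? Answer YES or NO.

size-2^0 implicants → 0001(✓)  0010(✓)  0011(✓)  0100(✓)  0101(✓)  1001(✓)  1101(✓)  1110
size-2^1 implicants → -001(✓)  -101(✓)  0-01(✓)  00-1  001-  010-  1-01(✓)
size-2^2 implicants → --01
Unchecked terms (primes): --01, 00-1, 001-, 010-, 1110
Minterm coverage:
  m3 ⊆ 00-1,001-
  m9 ⊆ --01 [E]
  m13 ⊆ --01 [E]
  m14 ⊆ 1110 [E]
E = {--01, 1110}

NO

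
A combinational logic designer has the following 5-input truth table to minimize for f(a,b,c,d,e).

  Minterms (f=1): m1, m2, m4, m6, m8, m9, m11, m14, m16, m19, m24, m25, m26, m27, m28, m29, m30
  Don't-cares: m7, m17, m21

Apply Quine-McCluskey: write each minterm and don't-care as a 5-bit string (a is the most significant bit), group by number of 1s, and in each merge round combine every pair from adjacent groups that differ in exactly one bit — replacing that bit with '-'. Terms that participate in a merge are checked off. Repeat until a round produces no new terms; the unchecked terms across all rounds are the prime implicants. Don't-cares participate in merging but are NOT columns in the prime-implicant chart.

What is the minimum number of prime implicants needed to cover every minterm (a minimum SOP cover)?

10

size-2^0 implicants → 00001(✓)  00010(✓)  00100(✓)  00110(✓)  00111(✓)  01000(✓)  01001(✓)  01011(✓)  01110(✓)  10000(✓)  10001(✓)  10011(✓)  10101(✓)  11000(✓)  11001(✓)  11010(✓)  11011(✓)  11100(✓)  11101(✓)  11110(✓)
size-2^1 implicants → -0001(✓)  -1000(✓)  -1001(✓)  -1011(✓)  -1110  0-001(✓)  0-110  00-10  001-0  0011-  010-1(✓)  0100-(✓)  1-000(✓)  1-001(✓)  1-011(✓)  1-101(✓)  10-01(✓)  100-1(✓)  1000-(✓)  11-00(✓)  11-01(✓)  11-10(✓)  110-0(✓)  110-1(✓)  1100-(✓)  1101-(✓)  111-0(✓)  1110-(✓)
size-2^2 implicants → --001  -10-1  -100-  1--01  1-0-1  1-00-  11--0  11-0-  110--
Unchecked terms (primes): --001, -10-1, -100-, -1110, 0-110, 00-10, 001-0, 0011-, 1--01, 1-0-1, 1-00-, 11--0, 11-0-, 110--
Minterm coverage:
  m1 ⊆ --001 [E]
  m2 ⊆ 00-10 [E]
  m4 ⊆ 001-0 [E]
  m6 ⊆ 0-110,00-10,001-0,0011-
  m8 ⊆ -100- [E]
  m9 ⊆ --001,-10-1,-100-
  m11 ⊆ -10-1 [E]
  m14 ⊆ -1110,0-110
  m16 ⊆ 1-00- [E]
  m19 ⊆ 1-0-1 [E]
  m24 ⊆ -100-,1-00-,11--0,11-0-,110--
  m25 ⊆ --001,-10-1,-100-,1--01,1-0-1,1-00-,11-0-,110--
  m26 ⊆ 11--0,110--
  m27 ⊆ -10-1,1-0-1,110--
  m28 ⊆ 11--0,11-0-
  m29 ⊆ 1--01,11-0-
  m30 ⊆ -1110,11--0
E = {--001, -10-1, -100-, 00-10, 001-0, 1-0-1, 1-00-}
Petrick residual → -1110, 1--01, 11--0
Cover = c'd'e + bc'e + bc'd' + bcde' + a'b'de' + a'b'ce' + ad'e + ac'e + ac'd' + abe'  |cover|=10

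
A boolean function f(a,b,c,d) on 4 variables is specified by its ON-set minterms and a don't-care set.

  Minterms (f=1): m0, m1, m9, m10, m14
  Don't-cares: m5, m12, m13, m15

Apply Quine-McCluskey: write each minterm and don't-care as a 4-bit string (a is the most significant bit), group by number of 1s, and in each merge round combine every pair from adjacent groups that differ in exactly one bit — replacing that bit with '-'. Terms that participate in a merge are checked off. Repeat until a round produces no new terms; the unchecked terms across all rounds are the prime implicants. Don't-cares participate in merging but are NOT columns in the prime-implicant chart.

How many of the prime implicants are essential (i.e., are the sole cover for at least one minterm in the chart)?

3

[col 0] 0000*, 0001*, 0101*, 1001*, 1010*, 1100*, 1101*, 1110*, 1111*
[col 1] -001*, -101*, 0-01*, 000-, 1-01*, 1-10, 11-0*, 11-1*, 110-*, 111-*
[col 2] --01, 11--
Prime implicants: --01, 000-, 1-10, 11--
PI chart (minterm → PIs covering it):
  0 | 000-  (sole → essential)
  1 | --01,000-
  9 | --01  (sole → essential)
  10 | 1-10  (sole → essential)
  14 | 1-10,11--
Essential prime implicants: --01, 000-, 1-10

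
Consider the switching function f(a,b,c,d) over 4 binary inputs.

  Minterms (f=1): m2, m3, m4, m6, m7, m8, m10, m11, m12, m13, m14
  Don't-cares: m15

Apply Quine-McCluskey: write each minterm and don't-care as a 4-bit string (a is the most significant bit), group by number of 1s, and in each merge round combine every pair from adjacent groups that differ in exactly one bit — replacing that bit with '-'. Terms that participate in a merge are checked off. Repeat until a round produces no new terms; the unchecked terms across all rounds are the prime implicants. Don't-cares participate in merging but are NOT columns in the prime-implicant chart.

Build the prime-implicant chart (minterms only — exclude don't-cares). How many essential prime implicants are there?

Round 0: 0010✓ 0011✓ 0100✓ 0110✓ 0111✓ 1000✓ 1010✓ 1011✓ 1100✓ 1101✓ 1110✓ 1111✓
Round 1: -010✓ -011✓ -100✓ -110✓ -111✓ 0-10✓ 0-11✓ 001-✓ 01-0✓ 011-✓ 1-00✓ 1-10✓ 1-11✓ 10-0✓ 101-✓ 11-0✓ 11-1✓ 110-✓ 111-✓
Round 2: --10✓ --11✓ -01-✓ -1-0 -11-✓ 0-1-✓ 1--0 1-1-✓ 11--
Round 3: --1-
PIs = {--1-, -1-0, 1--0, 11--}
Coverage chart:
  m2: --1- ←essential
  m3: --1- ←essential
  m4: -1-0 ←essential
  m6: --1-,-1-0
  m7: --1- ←essential
  m8: 1--0 ←essential
  m10: --1-,1--0
  m11: --1- ←essential
  m12: -1-0,1--0,11--
  m13: 11-- ←essential
  m14: --1-,-1-0,1--0,11--
Essential: --1-, -1-0, 1--0, 11--

4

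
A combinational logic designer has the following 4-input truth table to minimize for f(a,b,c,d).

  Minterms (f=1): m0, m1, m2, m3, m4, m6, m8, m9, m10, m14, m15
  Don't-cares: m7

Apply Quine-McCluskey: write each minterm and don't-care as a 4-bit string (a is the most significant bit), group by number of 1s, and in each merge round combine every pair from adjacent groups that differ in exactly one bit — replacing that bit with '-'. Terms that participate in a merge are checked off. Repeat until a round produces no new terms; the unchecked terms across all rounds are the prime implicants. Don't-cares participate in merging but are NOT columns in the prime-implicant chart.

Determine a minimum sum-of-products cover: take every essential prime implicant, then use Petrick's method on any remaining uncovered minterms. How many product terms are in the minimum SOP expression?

5

Round 0: 0000✓ 0001✓ 0010✓ 0011✓ 0100✓ 0110✓ 0111✓ 1000✓ 1001✓ 1010✓ 1110✓ 1111✓
Round 1: -000✓ -001✓ -010✓ -110✓ -111✓ 0-00✓ 0-10✓ 0-11✓ 00-0✓ 00-1✓ 000-✓ 001-✓ 01-0✓ 011-✓ 1-10✓ 10-0✓ 100-✓ 111-✓
Round 2: --10 -0-0 -00- -11- 0--0 0-1- 00--
PIs = {--10, -0-0, -00-, -11-, 0--0, 0-1-, 00--}
Coverage chart:
  m0: -0-0,-00-,0--0,00--
  m1: -00-,00--
  m2: --10,-0-0,0--0,0-1-,00--
  m3: 0-1-,00--
  m4: 0--0 ←essential
  m6: --10,-11-,0--0,0-1-
  m8: -0-0,-00-
  m9: -00- ←essential
  m10: --10,-0-0
  m14: --10,-11-
  m15: -11- ←essential
Essential: -00-, -11-, 0--0
Petrick residual → --10, 0-1-
Min cover (5 terms): cd' + b'c' + bc + a'd' + a'c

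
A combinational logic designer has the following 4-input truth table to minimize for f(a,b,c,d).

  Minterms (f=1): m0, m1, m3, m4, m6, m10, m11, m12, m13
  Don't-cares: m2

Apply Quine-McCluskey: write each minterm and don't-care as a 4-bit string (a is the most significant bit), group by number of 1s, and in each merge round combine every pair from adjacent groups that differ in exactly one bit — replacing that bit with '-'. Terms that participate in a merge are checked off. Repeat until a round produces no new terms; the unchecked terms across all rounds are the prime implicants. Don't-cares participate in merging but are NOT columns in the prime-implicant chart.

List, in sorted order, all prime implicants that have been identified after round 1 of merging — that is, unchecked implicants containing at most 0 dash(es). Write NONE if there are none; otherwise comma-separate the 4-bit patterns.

NONE

[col 0] 0000*, 0001*, 0010*, 0011*, 0100*, 0110*, 1010*, 1011*, 1100*, 1101*
[col 1] -010*, -011*, -100, 0-00*, 0-10*, 00-0*, 00-1*, 000-*, 001-*, 01-0*, 101-*, 110-
[col 2] -01-, 0--0, 00--
Prime implicants: -01-, -100, 0--0, 00--, 110-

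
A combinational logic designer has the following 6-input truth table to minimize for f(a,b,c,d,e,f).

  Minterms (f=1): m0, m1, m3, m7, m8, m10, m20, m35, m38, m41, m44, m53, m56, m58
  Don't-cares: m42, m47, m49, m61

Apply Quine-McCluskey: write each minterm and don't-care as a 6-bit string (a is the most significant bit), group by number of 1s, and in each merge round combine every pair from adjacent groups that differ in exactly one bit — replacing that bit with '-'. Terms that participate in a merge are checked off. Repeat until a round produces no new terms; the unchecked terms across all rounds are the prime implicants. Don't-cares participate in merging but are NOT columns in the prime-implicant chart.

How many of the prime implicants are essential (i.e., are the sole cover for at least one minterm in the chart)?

7

[col 0] 000000*, 000001*, 000011*, 000111*, 001000*, 001010*, 010100, 100011*, 100110, 101001, 101010*, 101100, 101111, 110001*, 110101*, 111000*, 111010*, 111101*
[col 1] -00011, -01010, 00-000, 000-11, 0000-1, 00000-, 0010-0, 1-1010, 11-101, 110-01, 1110-0
Prime implicants: -00011, -01010, 00-000, 000-11, 0000-1, 00000-, 0010-0, 010100, 1-1010, 100110, 101001, 101100, 101111, 11-101, 110-01, 1110-0
PI chart (minterm → PIs covering it):
  0 | 00-000,00000-
  1 | 0000-1,00000-
  3 | -00011,000-11,0000-1
  7 | 000-11  (sole → essential)
  8 | 00-000,0010-0
  10 | -01010,0010-0
  20 | 010100  (sole → essential)
  35 | -00011  (sole → essential)
  38 | 100110  (sole → essential)
  41 | 101001  (sole → essential)
  44 | 101100  (sole → essential)
  53 | 11-101,110-01
  56 | 1110-0  (sole → essential)
  58 | 1-1010,1110-0
Essential prime implicants: -00011, 000-11, 010100, 100110, 101001, 101100, 1110-0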